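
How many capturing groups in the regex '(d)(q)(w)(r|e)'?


To count capturing groups, count each '(' that starts a group.
Pattern: '(d)(q)(w)(r|e)'
Walking through the pattern:
  Position 0: '(' -> group #1
  Position 3: '(' -> group #2
  Position 6: '(' -> group #3
  Position 9: '(' -> group #4
Total capturing groups: 4

4


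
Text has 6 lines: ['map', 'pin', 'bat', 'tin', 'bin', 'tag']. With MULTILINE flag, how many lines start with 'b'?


With MULTILINE flag, ^ matches the start of each line.
Lines: ['map', 'pin', 'bat', 'tin', 'bin', 'tag']
Checking which lines start with 'b':
  Line 1: 'map' -> no
  Line 2: 'pin' -> no
  Line 3: 'bat' -> MATCH
  Line 4: 'tin' -> no
  Line 5: 'bin' -> MATCH
  Line 6: 'tag' -> no
Matching lines: ['bat', 'bin']
Count: 2

2


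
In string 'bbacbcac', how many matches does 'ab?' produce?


Pattern 'ab?' matches 'a' optionally followed by 'b'.
String: 'bbacbcac'
Scanning left to right for 'a' then checking next char:
  Match 1: 'a' (a not followed by b)
  Match 2: 'a' (a not followed by b)
Total matches: 2

2


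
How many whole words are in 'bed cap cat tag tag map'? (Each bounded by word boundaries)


Word boundaries (\b) mark the start/end of each word.
Text: 'bed cap cat tag tag map'
Splitting by whitespace:
  Word 1: 'bed'
  Word 2: 'cap'
  Word 3: 'cat'
  Word 4: 'tag'
  Word 5: 'tag'
  Word 6: 'map'
Total whole words: 6

6


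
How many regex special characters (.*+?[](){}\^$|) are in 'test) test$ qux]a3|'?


Regex special characters are: . * + ? [ ] ( ) { } \ ^ $ |
Scanning 'test) test$ qux]a3|':
  pos 4: ')' -> SPECIAL
  pos 10: '$' -> SPECIAL
  pos 15: ']' -> SPECIAL
  pos 18: '|' -> SPECIAL
Special chars found: [')', '$', ']', '|']
Total: 4

4


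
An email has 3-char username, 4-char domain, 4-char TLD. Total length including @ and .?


An email address has format: username@domain.tld
Username length: 3
'@' character: 1
Domain length: 4
'.' character: 1
TLD length: 4
Total = 3 + 1 + 4 + 1 + 4 = 13

13


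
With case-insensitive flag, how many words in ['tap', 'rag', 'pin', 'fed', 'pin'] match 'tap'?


Case-insensitive matching: compare each word's lowercase form to 'tap'.
  'tap' -> lower='tap' -> MATCH
  'rag' -> lower='rag' -> no
  'pin' -> lower='pin' -> no
  'fed' -> lower='fed' -> no
  'pin' -> lower='pin' -> no
Matches: ['tap']
Count: 1

1


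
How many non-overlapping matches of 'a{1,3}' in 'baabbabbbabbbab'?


Pattern 'a{1,3}' matches between 1 and 3 consecutive a's (greedy).
String: 'baabbabbbabbbab'
Finding runs of a's and applying greedy matching:
  Run at pos 1: 'aa' (length 2)
  Run at pos 5: 'a' (length 1)
  Run at pos 9: 'a' (length 1)
  Run at pos 13: 'a' (length 1)
Matches: ['aa', 'a', 'a', 'a']
Count: 4

4


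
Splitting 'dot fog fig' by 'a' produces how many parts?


Splitting by 'a' breaks the string at each occurrence of the separator.
Text: 'dot fog fig'
Parts after split:
  Part 1: 'dot fog fig'
Total parts: 1

1


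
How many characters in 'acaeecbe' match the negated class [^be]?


Negated class [^be] matches any char NOT in {b, e}
Scanning 'acaeecbe':
  pos 0: 'a' -> MATCH
  pos 1: 'c' -> MATCH
  pos 2: 'a' -> MATCH
  pos 3: 'e' -> no (excluded)
  pos 4: 'e' -> no (excluded)
  pos 5: 'c' -> MATCH
  pos 6: 'b' -> no (excluded)
  pos 7: 'e' -> no (excluded)
Total matches: 4

4


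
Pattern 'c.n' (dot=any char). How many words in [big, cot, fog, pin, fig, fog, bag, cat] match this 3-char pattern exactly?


Pattern 'c.n' means: starts with 'c', any single char, ends with 'n'.
Checking each word (must be exactly 3 chars):
  'big' (len=3): no
  'cot' (len=3): no
  'fog' (len=3): no
  'pin' (len=3): no
  'fig' (len=3): no
  'fog' (len=3): no
  'bag' (len=3): no
  'cat' (len=3): no
Matching words: []
Total: 0

0


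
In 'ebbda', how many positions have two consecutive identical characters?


Looking for consecutive identical characters in 'ebbda':
  pos 0-1: 'e' vs 'b' -> different
  pos 1-2: 'b' vs 'b' -> MATCH ('bb')
  pos 2-3: 'b' vs 'd' -> different
  pos 3-4: 'd' vs 'a' -> different
Consecutive identical pairs: ['bb']
Count: 1

1


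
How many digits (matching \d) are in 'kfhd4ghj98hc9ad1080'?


\d matches any digit 0-9.
Scanning 'kfhd4ghj98hc9ad1080':
  pos 4: '4' -> DIGIT
  pos 8: '9' -> DIGIT
  pos 9: '8' -> DIGIT
  pos 12: '9' -> DIGIT
  pos 15: '1' -> DIGIT
  pos 16: '0' -> DIGIT
  pos 17: '8' -> DIGIT
  pos 18: '0' -> DIGIT
Digits found: ['4', '9', '8', '9', '1', '0', '8', '0']
Total: 8

8


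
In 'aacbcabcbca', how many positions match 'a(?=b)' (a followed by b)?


Lookahead 'a(?=b)' matches 'a' only when followed by 'b'.
String: 'aacbcabcbca'
Checking each position where char is 'a':
  pos 0: 'a' -> no (next='a')
  pos 1: 'a' -> no (next='c')
  pos 5: 'a' -> MATCH (next='b')
Matching positions: [5]
Count: 1

1


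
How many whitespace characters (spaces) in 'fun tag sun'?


\s matches whitespace characters (spaces, tabs, etc.).
Text: 'fun tag sun'
This text has 3 words separated by spaces.
Number of spaces = number of words - 1 = 3 - 1 = 2

2


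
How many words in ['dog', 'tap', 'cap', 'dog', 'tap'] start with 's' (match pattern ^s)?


Pattern ^s anchors to start of word. Check which words begin with 's':
  'dog' -> no
  'tap' -> no
  'cap' -> no
  'dog' -> no
  'tap' -> no
Matching words: []
Count: 0

0


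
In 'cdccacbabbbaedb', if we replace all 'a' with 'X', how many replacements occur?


re.sub('a', 'X', text) replaces every occurrence of 'a' with 'X'.
Text: 'cdccacbabbbaedb'
Scanning for 'a':
  pos 4: 'a' -> replacement #1
  pos 7: 'a' -> replacement #2
  pos 11: 'a' -> replacement #3
Total replacements: 3

3


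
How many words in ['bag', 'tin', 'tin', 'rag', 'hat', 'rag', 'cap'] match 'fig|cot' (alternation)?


Alternation 'fig|cot' matches either 'fig' or 'cot'.
Checking each word:
  'bag' -> no
  'tin' -> no
  'tin' -> no
  'rag' -> no
  'hat' -> no
  'rag' -> no
  'cap' -> no
Matches: []
Count: 0

0


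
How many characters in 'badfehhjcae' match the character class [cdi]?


Character class [cdi] matches any of: {c, d, i}
Scanning string 'badfehhjcae' character by character:
  pos 0: 'b' -> no
  pos 1: 'a' -> no
  pos 2: 'd' -> MATCH
  pos 3: 'f' -> no
  pos 4: 'e' -> no
  pos 5: 'h' -> no
  pos 6: 'h' -> no
  pos 7: 'j' -> no
  pos 8: 'c' -> MATCH
  pos 9: 'a' -> no
  pos 10: 'e' -> no
Total matches: 2

2


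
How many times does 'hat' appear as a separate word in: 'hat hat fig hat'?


Scanning each word for exact match 'hat':
  Word 1: 'hat' -> MATCH
  Word 2: 'hat' -> MATCH
  Word 3: 'fig' -> no
  Word 4: 'hat' -> MATCH
Total matches: 3

3


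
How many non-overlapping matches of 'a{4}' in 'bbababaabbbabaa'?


Pattern 'a{4}' matches exactly 4 consecutive a's (greedy, non-overlapping).
String: 'bbababaabbbabaa'
Scanning for runs of a's:
  Run at pos 2: 'a' (length 1) -> 0 match(es)
  Run at pos 4: 'a' (length 1) -> 0 match(es)
  Run at pos 6: 'aa' (length 2) -> 0 match(es)
  Run at pos 11: 'a' (length 1) -> 0 match(es)
  Run at pos 13: 'aa' (length 2) -> 0 match(es)
Matches found: []
Total: 0

0


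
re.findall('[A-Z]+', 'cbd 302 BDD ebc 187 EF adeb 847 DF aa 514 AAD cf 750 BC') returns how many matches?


Pattern '[A-Z]+' finds one or more uppercase letters.
Text: 'cbd 302 BDD ebc 187 EF adeb 847 DF aa 514 AAD cf 750 BC'
Scanning for matches:
  Match 1: 'BDD'
  Match 2: 'EF'
  Match 3: 'DF'
  Match 4: 'AAD'
  Match 5: 'BC'
Total matches: 5

5


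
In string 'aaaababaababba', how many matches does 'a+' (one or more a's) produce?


Pattern 'a+' matches one or more consecutive a's.
String: 'aaaababaababba'
Scanning for runs of a:
  Match 1: 'aaaa' (length 4)
  Match 2: 'a' (length 1)
  Match 3: 'aa' (length 2)
  Match 4: 'a' (length 1)
  Match 5: 'a' (length 1)
Total matches: 5

5


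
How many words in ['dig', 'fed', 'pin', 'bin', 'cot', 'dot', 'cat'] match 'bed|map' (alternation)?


Alternation 'bed|map' matches either 'bed' or 'map'.
Checking each word:
  'dig' -> no
  'fed' -> no
  'pin' -> no
  'bin' -> no
  'cot' -> no
  'dot' -> no
  'cat' -> no
Matches: []
Count: 0

0


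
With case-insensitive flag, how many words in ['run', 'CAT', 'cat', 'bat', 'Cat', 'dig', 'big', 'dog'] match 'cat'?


Case-insensitive matching: compare each word's lowercase form to 'cat'.
  'run' -> lower='run' -> no
  'CAT' -> lower='cat' -> MATCH
  'cat' -> lower='cat' -> MATCH
  'bat' -> lower='bat' -> no
  'Cat' -> lower='cat' -> MATCH
  'dig' -> lower='dig' -> no
  'big' -> lower='big' -> no
  'dog' -> lower='dog' -> no
Matches: ['CAT', 'cat', 'Cat']
Count: 3

3


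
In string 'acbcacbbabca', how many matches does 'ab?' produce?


Pattern 'ab?' matches 'a' optionally followed by 'b'.
String: 'acbcacbbabca'
Scanning left to right for 'a' then checking next char:
  Match 1: 'a' (a not followed by b)
  Match 2: 'a' (a not followed by b)
  Match 3: 'ab' (a followed by b)
  Match 4: 'a' (a not followed by b)
Total matches: 4

4


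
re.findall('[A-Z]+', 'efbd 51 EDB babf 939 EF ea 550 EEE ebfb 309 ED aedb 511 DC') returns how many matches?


Pattern '[A-Z]+' finds one or more uppercase letters.
Text: 'efbd 51 EDB babf 939 EF ea 550 EEE ebfb 309 ED aedb 511 DC'
Scanning for matches:
  Match 1: 'EDB'
  Match 2: 'EF'
  Match 3: 'EEE'
  Match 4: 'ED'
  Match 5: 'DC'
Total matches: 5

5


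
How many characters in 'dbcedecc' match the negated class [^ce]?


Negated class [^ce] matches any char NOT in {c, e}
Scanning 'dbcedecc':
  pos 0: 'd' -> MATCH
  pos 1: 'b' -> MATCH
  pos 2: 'c' -> no (excluded)
  pos 3: 'e' -> no (excluded)
  pos 4: 'd' -> MATCH
  pos 5: 'e' -> no (excluded)
  pos 6: 'c' -> no (excluded)
  pos 7: 'c' -> no (excluded)
Total matches: 3

3


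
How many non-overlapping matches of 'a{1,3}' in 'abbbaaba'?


Pattern 'a{1,3}' matches between 1 and 3 consecutive a's (greedy).
String: 'abbbaaba'
Finding runs of a's and applying greedy matching:
  Run at pos 0: 'a' (length 1)
  Run at pos 4: 'aa' (length 2)
  Run at pos 7: 'a' (length 1)
Matches: ['a', 'aa', 'a']
Count: 3

3


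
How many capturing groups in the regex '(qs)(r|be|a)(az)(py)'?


To count capturing groups, count each '(' that starts a group.
Pattern: '(qs)(r|be|a)(az)(py)'
Walking through the pattern:
  Position 0: '(' -> group #1
  Position 4: '(' -> group #2
  Position 12: '(' -> group #3
  Position 16: '(' -> group #4
Total capturing groups: 4

4


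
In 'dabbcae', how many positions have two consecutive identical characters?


Looking for consecutive identical characters in 'dabbcae':
  pos 0-1: 'd' vs 'a' -> different
  pos 1-2: 'a' vs 'b' -> different
  pos 2-3: 'b' vs 'b' -> MATCH ('bb')
  pos 3-4: 'b' vs 'c' -> different
  pos 4-5: 'c' vs 'a' -> different
  pos 5-6: 'a' vs 'e' -> different
Consecutive identical pairs: ['bb']
Count: 1

1


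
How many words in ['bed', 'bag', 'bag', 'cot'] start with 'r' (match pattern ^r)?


Pattern ^r anchors to start of word. Check which words begin with 'r':
  'bed' -> no
  'bag' -> no
  'bag' -> no
  'cot' -> no
Matching words: []
Count: 0

0


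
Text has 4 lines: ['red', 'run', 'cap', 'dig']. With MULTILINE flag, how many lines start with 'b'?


With MULTILINE flag, ^ matches the start of each line.
Lines: ['red', 'run', 'cap', 'dig']
Checking which lines start with 'b':
  Line 1: 'red' -> no
  Line 2: 'run' -> no
  Line 3: 'cap' -> no
  Line 4: 'dig' -> no
Matching lines: []
Count: 0

0


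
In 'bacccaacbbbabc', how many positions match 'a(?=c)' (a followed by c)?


Lookahead 'a(?=c)' matches 'a' only when followed by 'c'.
String: 'bacccaacbbbabc'
Checking each position where char is 'a':
  pos 1: 'a' -> MATCH (next='c')
  pos 5: 'a' -> no (next='a')
  pos 6: 'a' -> MATCH (next='c')
  pos 11: 'a' -> no (next='b')
Matching positions: [1, 6]
Count: 2

2


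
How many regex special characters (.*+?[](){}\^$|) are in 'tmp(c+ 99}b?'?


Regex special characters are: . * + ? [ ] ( ) { } \ ^ $ |
Scanning 'tmp(c+ 99}b?':
  pos 3: '(' -> SPECIAL
  pos 5: '+' -> SPECIAL
  pos 9: '}' -> SPECIAL
  pos 11: '?' -> SPECIAL
Special chars found: ['(', '+', '}', '?']
Total: 4

4


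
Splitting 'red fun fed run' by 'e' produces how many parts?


Splitting by 'e' breaks the string at each occurrence of the separator.
Text: 'red fun fed run'
Parts after split:
  Part 1: 'r'
  Part 2: 'd fun f'
  Part 3: 'd run'
Total parts: 3

3


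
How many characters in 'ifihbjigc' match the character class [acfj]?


Character class [acfj] matches any of: {a, c, f, j}
Scanning string 'ifihbjigc' character by character:
  pos 0: 'i' -> no
  pos 1: 'f' -> MATCH
  pos 2: 'i' -> no
  pos 3: 'h' -> no
  pos 4: 'b' -> no
  pos 5: 'j' -> MATCH
  pos 6: 'i' -> no
  pos 7: 'g' -> no
  pos 8: 'c' -> MATCH
Total matches: 3

3


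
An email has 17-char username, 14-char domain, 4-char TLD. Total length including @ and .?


An email address has format: username@domain.tld
Username length: 17
'@' character: 1
Domain length: 14
'.' character: 1
TLD length: 4
Total = 17 + 1 + 14 + 1 + 4 = 37

37


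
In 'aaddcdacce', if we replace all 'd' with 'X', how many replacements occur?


re.sub('d', 'X', text) replaces every occurrence of 'd' with 'X'.
Text: 'aaddcdacce'
Scanning for 'd':
  pos 2: 'd' -> replacement #1
  pos 3: 'd' -> replacement #2
  pos 5: 'd' -> replacement #3
Total replacements: 3

3


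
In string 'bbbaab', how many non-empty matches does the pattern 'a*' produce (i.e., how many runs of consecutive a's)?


Pattern 'a*' matches zero or more a's. We want non-empty runs of consecutive a's.
String: 'bbbaab'
Walking through the string to find runs of a's:
  Run 1: positions 3-4 -> 'aa'
Non-empty runs found: ['aa']
Count: 1

1


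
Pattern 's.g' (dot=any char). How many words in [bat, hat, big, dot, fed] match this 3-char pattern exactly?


Pattern 's.g' means: starts with 's', any single char, ends with 'g'.
Checking each word (must be exactly 3 chars):
  'bat' (len=3): no
  'hat' (len=3): no
  'big' (len=3): no
  'dot' (len=3): no
  'fed' (len=3): no
Matching words: []
Total: 0

0


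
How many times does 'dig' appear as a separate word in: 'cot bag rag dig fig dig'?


Scanning each word for exact match 'dig':
  Word 1: 'cot' -> no
  Word 2: 'bag' -> no
  Word 3: 'rag' -> no
  Word 4: 'dig' -> MATCH
  Word 5: 'fig' -> no
  Word 6: 'dig' -> MATCH
Total matches: 2

2


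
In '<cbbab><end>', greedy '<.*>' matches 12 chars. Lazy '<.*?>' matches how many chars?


Greedy '<.*>' tries to match as MUCH as possible.
Lazy '<.*?>' tries to match as LITTLE as possible.

String: '<cbbab><end>'
Greedy '<.*>' starts at first '<' and extends to the LAST '>': '<cbbab><end>' (12 chars)
Lazy '<.*?>' starts at first '<' and stops at the FIRST '>': '<cbbab>' (7 chars)

7


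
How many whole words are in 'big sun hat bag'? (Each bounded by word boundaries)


Word boundaries (\b) mark the start/end of each word.
Text: 'big sun hat bag'
Splitting by whitespace:
  Word 1: 'big'
  Word 2: 'sun'
  Word 3: 'hat'
  Word 4: 'bag'
Total whole words: 4

4


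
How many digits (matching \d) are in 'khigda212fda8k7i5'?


\d matches any digit 0-9.
Scanning 'khigda212fda8k7i5':
  pos 6: '2' -> DIGIT
  pos 7: '1' -> DIGIT
  pos 8: '2' -> DIGIT
  pos 12: '8' -> DIGIT
  pos 14: '7' -> DIGIT
  pos 16: '5' -> DIGIT
Digits found: ['2', '1', '2', '8', '7', '5']
Total: 6

6


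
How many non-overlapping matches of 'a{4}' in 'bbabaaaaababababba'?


Pattern 'a{4}' matches exactly 4 consecutive a's (greedy, non-overlapping).
String: 'bbabaaaaababababba'
Scanning for runs of a's:
  Run at pos 2: 'a' (length 1) -> 0 match(es)
  Run at pos 4: 'aaaaa' (length 5) -> 1 match(es)
  Run at pos 10: 'a' (length 1) -> 0 match(es)
  Run at pos 12: 'a' (length 1) -> 0 match(es)
  Run at pos 14: 'a' (length 1) -> 0 match(es)
  Run at pos 17: 'a' (length 1) -> 0 match(es)
Matches found: ['aaaa']
Total: 1

1


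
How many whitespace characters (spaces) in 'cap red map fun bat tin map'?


\s matches whitespace characters (spaces, tabs, etc.).
Text: 'cap red map fun bat tin map'
This text has 7 words separated by spaces.
Number of spaces = number of words - 1 = 7 - 1 = 6

6


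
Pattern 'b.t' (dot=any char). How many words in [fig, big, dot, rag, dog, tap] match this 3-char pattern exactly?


Pattern 'b.t' means: starts with 'b', any single char, ends with 't'.
Checking each word (must be exactly 3 chars):
  'fig' (len=3): no
  'big' (len=3): no
  'dot' (len=3): no
  'rag' (len=3): no
  'dog' (len=3): no
  'tap' (len=3): no
Matching words: []
Total: 0

0


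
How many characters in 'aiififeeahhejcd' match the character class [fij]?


Character class [fij] matches any of: {f, i, j}
Scanning string 'aiififeeahhejcd' character by character:
  pos 0: 'a' -> no
  pos 1: 'i' -> MATCH
  pos 2: 'i' -> MATCH
  pos 3: 'f' -> MATCH
  pos 4: 'i' -> MATCH
  pos 5: 'f' -> MATCH
  pos 6: 'e' -> no
  pos 7: 'e' -> no
  pos 8: 'a' -> no
  pos 9: 'h' -> no
  pos 10: 'h' -> no
  pos 11: 'e' -> no
  pos 12: 'j' -> MATCH
  pos 13: 'c' -> no
  pos 14: 'd' -> no
Total matches: 6

6


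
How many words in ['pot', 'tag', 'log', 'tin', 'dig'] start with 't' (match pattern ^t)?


Pattern ^t anchors to start of word. Check which words begin with 't':
  'pot' -> no
  'tag' -> MATCH (starts with 't')
  'log' -> no
  'tin' -> MATCH (starts with 't')
  'dig' -> no
Matching words: ['tag', 'tin']
Count: 2

2


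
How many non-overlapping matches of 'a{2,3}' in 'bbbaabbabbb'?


Pattern 'a{2,3}' matches between 2 and 3 consecutive a's (greedy).
String: 'bbbaabbabbb'
Finding runs of a's and applying greedy matching:
  Run at pos 3: 'aa' (length 2)
  Run at pos 7: 'a' (length 1)
Matches: ['aa']
Count: 1

1


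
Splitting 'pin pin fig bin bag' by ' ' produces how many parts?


Splitting by ' ' breaks the string at each occurrence of the separator.
Text: 'pin pin fig bin bag'
Parts after split:
  Part 1: 'pin'
  Part 2: 'pin'
  Part 3: 'fig'
  Part 4: 'bin'
  Part 5: 'bag'
Total parts: 5

5


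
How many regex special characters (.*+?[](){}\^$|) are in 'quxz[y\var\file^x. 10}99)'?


Regex special characters are: . * + ? [ ] ( ) { } \ ^ $ |
Scanning 'quxz[y\var\file^x. 10}99)':
  pos 4: '[' -> SPECIAL
  pos 6: '\' -> SPECIAL
  pos 10: '\' -> SPECIAL
  pos 15: '^' -> SPECIAL
  pos 17: '.' -> SPECIAL
  pos 21: '}' -> SPECIAL
  pos 24: ')' -> SPECIAL
Special chars found: ['[', '\\', '\\', '^', '.', '}', ')']
Total: 7

7


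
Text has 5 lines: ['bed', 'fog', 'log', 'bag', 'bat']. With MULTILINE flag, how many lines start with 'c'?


With MULTILINE flag, ^ matches the start of each line.
Lines: ['bed', 'fog', 'log', 'bag', 'bat']
Checking which lines start with 'c':
  Line 1: 'bed' -> no
  Line 2: 'fog' -> no
  Line 3: 'log' -> no
  Line 4: 'bag' -> no
  Line 5: 'bat' -> no
Matching lines: []
Count: 0

0


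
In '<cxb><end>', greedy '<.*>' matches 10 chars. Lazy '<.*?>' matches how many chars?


Greedy '<.*>' tries to match as MUCH as possible.
Lazy '<.*?>' tries to match as LITTLE as possible.

String: '<cxb><end>'
Greedy '<.*>' starts at first '<' and extends to the LAST '>': '<cxb><end>' (10 chars)
Lazy '<.*?>' starts at first '<' and stops at the FIRST '>': '<cxb>' (5 chars)

5


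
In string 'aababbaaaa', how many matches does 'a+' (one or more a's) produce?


Pattern 'a+' matches one or more consecutive a's.
String: 'aababbaaaa'
Scanning for runs of a:
  Match 1: 'aa' (length 2)
  Match 2: 'a' (length 1)
  Match 3: 'aaaa' (length 4)
Total matches: 3

3


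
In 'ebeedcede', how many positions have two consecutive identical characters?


Looking for consecutive identical characters in 'ebeedcede':
  pos 0-1: 'e' vs 'b' -> different
  pos 1-2: 'b' vs 'e' -> different
  pos 2-3: 'e' vs 'e' -> MATCH ('ee')
  pos 3-4: 'e' vs 'd' -> different
  pos 4-5: 'd' vs 'c' -> different
  pos 5-6: 'c' vs 'e' -> different
  pos 6-7: 'e' vs 'd' -> different
  pos 7-8: 'd' vs 'e' -> different
Consecutive identical pairs: ['ee']
Count: 1

1


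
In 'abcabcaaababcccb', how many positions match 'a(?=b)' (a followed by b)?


Lookahead 'a(?=b)' matches 'a' only when followed by 'b'.
String: 'abcabcaaababcccb'
Checking each position where char is 'a':
  pos 0: 'a' -> MATCH (next='b')
  pos 3: 'a' -> MATCH (next='b')
  pos 6: 'a' -> no (next='a')
  pos 7: 'a' -> no (next='a')
  pos 8: 'a' -> MATCH (next='b')
  pos 10: 'a' -> MATCH (next='b')
Matching positions: [0, 3, 8, 10]
Count: 4

4


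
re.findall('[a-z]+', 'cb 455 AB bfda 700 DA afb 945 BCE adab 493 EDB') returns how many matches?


Pattern '[a-z]+' finds one or more lowercase letters.
Text: 'cb 455 AB bfda 700 DA afb 945 BCE adab 493 EDB'
Scanning for matches:
  Match 1: 'cb'
  Match 2: 'bfda'
  Match 3: 'afb'
  Match 4: 'adab'
Total matches: 4

4


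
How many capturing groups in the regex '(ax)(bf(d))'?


To count capturing groups, count each '(' that starts a group.
Pattern: '(ax)(bf(d))'
Walking through the pattern:
  Position 0: '(' -> group #1
  Position 4: '(' -> group #2
  Position 7: '(' -> group #3
Total capturing groups: 3

3


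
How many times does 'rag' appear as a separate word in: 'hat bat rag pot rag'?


Scanning each word for exact match 'rag':
  Word 1: 'hat' -> no
  Word 2: 'bat' -> no
  Word 3: 'rag' -> MATCH
  Word 4: 'pot' -> no
  Word 5: 'rag' -> MATCH
Total matches: 2

2


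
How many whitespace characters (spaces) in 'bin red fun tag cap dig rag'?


\s matches whitespace characters (spaces, tabs, etc.).
Text: 'bin red fun tag cap dig rag'
This text has 7 words separated by spaces.
Number of spaces = number of words - 1 = 7 - 1 = 6

6


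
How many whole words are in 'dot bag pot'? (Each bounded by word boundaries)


Word boundaries (\b) mark the start/end of each word.
Text: 'dot bag pot'
Splitting by whitespace:
  Word 1: 'dot'
  Word 2: 'bag'
  Word 3: 'pot'
Total whole words: 3

3


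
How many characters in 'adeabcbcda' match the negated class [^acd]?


Negated class [^acd] matches any char NOT in {a, c, d}
Scanning 'adeabcbcda':
  pos 0: 'a' -> no (excluded)
  pos 1: 'd' -> no (excluded)
  pos 2: 'e' -> MATCH
  pos 3: 'a' -> no (excluded)
  pos 4: 'b' -> MATCH
  pos 5: 'c' -> no (excluded)
  pos 6: 'b' -> MATCH
  pos 7: 'c' -> no (excluded)
  pos 8: 'd' -> no (excluded)
  pos 9: 'a' -> no (excluded)
Total matches: 3

3


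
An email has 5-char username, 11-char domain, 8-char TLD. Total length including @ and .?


An email address has format: username@domain.tld
Username length: 5
'@' character: 1
Domain length: 11
'.' character: 1
TLD length: 8
Total = 5 + 1 + 11 + 1 + 8 = 26

26


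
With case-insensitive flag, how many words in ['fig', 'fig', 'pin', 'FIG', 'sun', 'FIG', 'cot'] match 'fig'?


Case-insensitive matching: compare each word's lowercase form to 'fig'.
  'fig' -> lower='fig' -> MATCH
  'fig' -> lower='fig' -> MATCH
  'pin' -> lower='pin' -> no
  'FIG' -> lower='fig' -> MATCH
  'sun' -> lower='sun' -> no
  'FIG' -> lower='fig' -> MATCH
  'cot' -> lower='cot' -> no
Matches: ['fig', 'fig', 'FIG', 'FIG']
Count: 4

4


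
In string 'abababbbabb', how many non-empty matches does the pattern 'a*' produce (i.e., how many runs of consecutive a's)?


Pattern 'a*' matches zero or more a's. We want non-empty runs of consecutive a's.
String: 'abababbbabb'
Walking through the string to find runs of a's:
  Run 1: positions 0-0 -> 'a'
  Run 2: positions 2-2 -> 'a'
  Run 3: positions 4-4 -> 'a'
  Run 4: positions 8-8 -> 'a'
Non-empty runs found: ['a', 'a', 'a', 'a']
Count: 4

4


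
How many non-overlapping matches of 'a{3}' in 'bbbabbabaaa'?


Pattern 'a{3}' matches exactly 3 consecutive a's (greedy, non-overlapping).
String: 'bbbabbabaaa'
Scanning for runs of a's:
  Run at pos 3: 'a' (length 1) -> 0 match(es)
  Run at pos 6: 'a' (length 1) -> 0 match(es)
  Run at pos 8: 'aaa' (length 3) -> 1 match(es)
Matches found: ['aaa']
Total: 1

1


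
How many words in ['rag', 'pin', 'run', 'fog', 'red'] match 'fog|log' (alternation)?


Alternation 'fog|log' matches either 'fog' or 'log'.
Checking each word:
  'rag' -> no
  'pin' -> no
  'run' -> no
  'fog' -> MATCH
  'red' -> no
Matches: ['fog']
Count: 1

1


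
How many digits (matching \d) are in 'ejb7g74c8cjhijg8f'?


\d matches any digit 0-9.
Scanning 'ejb7g74c8cjhijg8f':
  pos 3: '7' -> DIGIT
  pos 5: '7' -> DIGIT
  pos 6: '4' -> DIGIT
  pos 8: '8' -> DIGIT
  pos 15: '8' -> DIGIT
Digits found: ['7', '7', '4', '8', '8']
Total: 5

5


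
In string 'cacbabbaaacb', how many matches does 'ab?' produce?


Pattern 'ab?' matches 'a' optionally followed by 'b'.
String: 'cacbabbaaacb'
Scanning left to right for 'a' then checking next char:
  Match 1: 'a' (a not followed by b)
  Match 2: 'ab' (a followed by b)
  Match 3: 'a' (a not followed by b)
  Match 4: 'a' (a not followed by b)
  Match 5: 'a' (a not followed by b)
Total matches: 5

5


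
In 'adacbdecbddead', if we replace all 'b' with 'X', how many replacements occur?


re.sub('b', 'X', text) replaces every occurrence of 'b' with 'X'.
Text: 'adacbdecbddead'
Scanning for 'b':
  pos 4: 'b' -> replacement #1
  pos 8: 'b' -> replacement #2
Total replacements: 2

2


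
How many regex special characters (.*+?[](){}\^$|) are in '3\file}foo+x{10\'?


Regex special characters are: . * + ? [ ] ( ) { } \ ^ $ |
Scanning '3\file}foo+x{10\':
  pos 1: '\' -> SPECIAL
  pos 6: '}' -> SPECIAL
  pos 10: '+' -> SPECIAL
  pos 12: '{' -> SPECIAL
  pos 15: '\' -> SPECIAL
Special chars found: ['\\', '}', '+', '{', '\\']
Total: 5

5


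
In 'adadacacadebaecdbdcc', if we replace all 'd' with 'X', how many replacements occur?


re.sub('d', 'X', text) replaces every occurrence of 'd' with 'X'.
Text: 'adadacacadebaecdbdcc'
Scanning for 'd':
  pos 1: 'd' -> replacement #1
  pos 3: 'd' -> replacement #2
  pos 9: 'd' -> replacement #3
  pos 15: 'd' -> replacement #4
  pos 17: 'd' -> replacement #5
Total replacements: 5

5


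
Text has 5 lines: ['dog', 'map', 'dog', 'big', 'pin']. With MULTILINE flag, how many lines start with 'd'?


With MULTILINE flag, ^ matches the start of each line.
Lines: ['dog', 'map', 'dog', 'big', 'pin']
Checking which lines start with 'd':
  Line 1: 'dog' -> MATCH
  Line 2: 'map' -> no
  Line 3: 'dog' -> MATCH
  Line 4: 'big' -> no
  Line 5: 'pin' -> no
Matching lines: ['dog', 'dog']
Count: 2

2


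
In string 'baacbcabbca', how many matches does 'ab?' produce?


Pattern 'ab?' matches 'a' optionally followed by 'b'.
String: 'baacbcabbca'
Scanning left to right for 'a' then checking next char:
  Match 1: 'a' (a not followed by b)
  Match 2: 'a' (a not followed by b)
  Match 3: 'ab' (a followed by b)
  Match 4: 'a' (a not followed by b)
Total matches: 4

4


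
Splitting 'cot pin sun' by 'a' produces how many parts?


Splitting by 'a' breaks the string at each occurrence of the separator.
Text: 'cot pin sun'
Parts after split:
  Part 1: 'cot pin sun'
Total parts: 1

1


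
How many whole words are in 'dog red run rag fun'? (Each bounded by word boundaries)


Word boundaries (\b) mark the start/end of each word.
Text: 'dog red run rag fun'
Splitting by whitespace:
  Word 1: 'dog'
  Word 2: 'red'
  Word 3: 'run'
  Word 4: 'rag'
  Word 5: 'fun'
Total whole words: 5

5


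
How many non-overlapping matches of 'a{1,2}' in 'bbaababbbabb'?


Pattern 'a{1,2}' matches between 1 and 2 consecutive a's (greedy).
String: 'bbaababbbabb'
Finding runs of a's and applying greedy matching:
  Run at pos 2: 'aa' (length 2)
  Run at pos 5: 'a' (length 1)
  Run at pos 9: 'a' (length 1)
Matches: ['aa', 'a', 'a']
Count: 3

3


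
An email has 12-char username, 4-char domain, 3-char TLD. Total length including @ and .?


An email address has format: username@domain.tld
Username length: 12
'@' character: 1
Domain length: 4
'.' character: 1
TLD length: 3
Total = 12 + 1 + 4 + 1 + 3 = 21

21


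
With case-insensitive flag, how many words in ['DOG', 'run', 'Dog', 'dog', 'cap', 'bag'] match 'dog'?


Case-insensitive matching: compare each word's lowercase form to 'dog'.
  'DOG' -> lower='dog' -> MATCH
  'run' -> lower='run' -> no
  'Dog' -> lower='dog' -> MATCH
  'dog' -> lower='dog' -> MATCH
  'cap' -> lower='cap' -> no
  'bag' -> lower='bag' -> no
Matches: ['DOG', 'Dog', 'dog']
Count: 3

3


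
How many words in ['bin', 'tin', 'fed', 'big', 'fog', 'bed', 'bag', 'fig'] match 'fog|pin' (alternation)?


Alternation 'fog|pin' matches either 'fog' or 'pin'.
Checking each word:
  'bin' -> no
  'tin' -> no
  'fed' -> no
  'big' -> no
  'fog' -> MATCH
  'bed' -> no
  'bag' -> no
  'fig' -> no
Matches: ['fog']
Count: 1

1


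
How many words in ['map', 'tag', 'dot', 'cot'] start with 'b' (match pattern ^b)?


Pattern ^b anchors to start of word. Check which words begin with 'b':
  'map' -> no
  'tag' -> no
  'dot' -> no
  'cot' -> no
Matching words: []
Count: 0

0


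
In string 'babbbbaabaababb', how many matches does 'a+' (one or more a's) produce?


Pattern 'a+' matches one or more consecutive a's.
String: 'babbbbaabaababb'
Scanning for runs of a:
  Match 1: 'a' (length 1)
  Match 2: 'aa' (length 2)
  Match 3: 'aa' (length 2)
  Match 4: 'a' (length 1)
Total matches: 4

4


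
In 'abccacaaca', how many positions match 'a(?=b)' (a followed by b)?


Lookahead 'a(?=b)' matches 'a' only when followed by 'b'.
String: 'abccacaaca'
Checking each position where char is 'a':
  pos 0: 'a' -> MATCH (next='b')
  pos 4: 'a' -> no (next='c')
  pos 6: 'a' -> no (next='a')
  pos 7: 'a' -> no (next='c')
Matching positions: [0]
Count: 1

1


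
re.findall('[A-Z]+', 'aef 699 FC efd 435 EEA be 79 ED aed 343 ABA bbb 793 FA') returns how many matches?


Pattern '[A-Z]+' finds one or more uppercase letters.
Text: 'aef 699 FC efd 435 EEA be 79 ED aed 343 ABA bbb 793 FA'
Scanning for matches:
  Match 1: 'FC'
  Match 2: 'EEA'
  Match 3: 'ED'
  Match 4: 'ABA'
  Match 5: 'FA'
Total matches: 5

5


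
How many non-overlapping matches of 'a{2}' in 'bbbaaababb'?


Pattern 'a{2}' matches exactly 2 consecutive a's (greedy, non-overlapping).
String: 'bbbaaababb'
Scanning for runs of a's:
  Run at pos 3: 'aaa' (length 3) -> 1 match(es)
  Run at pos 7: 'a' (length 1) -> 0 match(es)
Matches found: ['aa']
Total: 1

1


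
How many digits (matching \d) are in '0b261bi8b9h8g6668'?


\d matches any digit 0-9.
Scanning '0b261bi8b9h8g6668':
  pos 0: '0' -> DIGIT
  pos 2: '2' -> DIGIT
  pos 3: '6' -> DIGIT
  pos 4: '1' -> DIGIT
  pos 7: '8' -> DIGIT
  pos 9: '9' -> DIGIT
  pos 11: '8' -> DIGIT
  pos 13: '6' -> DIGIT
  pos 14: '6' -> DIGIT
  pos 15: '6' -> DIGIT
  pos 16: '8' -> DIGIT
Digits found: ['0', '2', '6', '1', '8', '9', '8', '6', '6', '6', '8']
Total: 11

11


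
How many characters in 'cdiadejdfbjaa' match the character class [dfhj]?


Character class [dfhj] matches any of: {d, f, h, j}
Scanning string 'cdiadejdfbjaa' character by character:
  pos 0: 'c' -> no
  pos 1: 'd' -> MATCH
  pos 2: 'i' -> no
  pos 3: 'a' -> no
  pos 4: 'd' -> MATCH
  pos 5: 'e' -> no
  pos 6: 'j' -> MATCH
  pos 7: 'd' -> MATCH
  pos 8: 'f' -> MATCH
  pos 9: 'b' -> no
  pos 10: 'j' -> MATCH
  pos 11: 'a' -> no
  pos 12: 'a' -> no
Total matches: 6

6


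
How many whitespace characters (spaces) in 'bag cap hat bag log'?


\s matches whitespace characters (spaces, tabs, etc.).
Text: 'bag cap hat bag log'
This text has 5 words separated by spaces.
Number of spaces = number of words - 1 = 5 - 1 = 4

4


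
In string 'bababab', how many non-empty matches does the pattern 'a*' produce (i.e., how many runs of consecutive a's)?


Pattern 'a*' matches zero or more a's. We want non-empty runs of consecutive a's.
String: 'bababab'
Walking through the string to find runs of a's:
  Run 1: positions 1-1 -> 'a'
  Run 2: positions 3-3 -> 'a'
  Run 3: positions 5-5 -> 'a'
Non-empty runs found: ['a', 'a', 'a']
Count: 3

3


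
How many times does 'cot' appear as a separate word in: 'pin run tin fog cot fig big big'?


Scanning each word for exact match 'cot':
  Word 1: 'pin' -> no
  Word 2: 'run' -> no
  Word 3: 'tin' -> no
  Word 4: 'fog' -> no
  Word 5: 'cot' -> MATCH
  Word 6: 'fig' -> no
  Word 7: 'big' -> no
  Word 8: 'big' -> no
Total matches: 1

1


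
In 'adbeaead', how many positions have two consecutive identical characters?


Looking for consecutive identical characters in 'adbeaead':
  pos 0-1: 'a' vs 'd' -> different
  pos 1-2: 'd' vs 'b' -> different
  pos 2-3: 'b' vs 'e' -> different
  pos 3-4: 'e' vs 'a' -> different
  pos 4-5: 'a' vs 'e' -> different
  pos 5-6: 'e' vs 'a' -> different
  pos 6-7: 'a' vs 'd' -> different
Consecutive identical pairs: []
Count: 0

0


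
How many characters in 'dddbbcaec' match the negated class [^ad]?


Negated class [^ad] matches any char NOT in {a, d}
Scanning 'dddbbcaec':
  pos 0: 'd' -> no (excluded)
  pos 1: 'd' -> no (excluded)
  pos 2: 'd' -> no (excluded)
  pos 3: 'b' -> MATCH
  pos 4: 'b' -> MATCH
  pos 5: 'c' -> MATCH
  pos 6: 'a' -> no (excluded)
  pos 7: 'e' -> MATCH
  pos 8: 'c' -> MATCH
Total matches: 5

5


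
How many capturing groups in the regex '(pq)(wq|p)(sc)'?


To count capturing groups, count each '(' that starts a group.
Pattern: '(pq)(wq|p)(sc)'
Walking through the pattern:
  Position 0: '(' -> group #1
  Position 4: '(' -> group #2
  Position 10: '(' -> group #3
Total capturing groups: 3

3


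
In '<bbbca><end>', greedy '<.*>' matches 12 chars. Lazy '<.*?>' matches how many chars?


Greedy '<.*>' tries to match as MUCH as possible.
Lazy '<.*?>' tries to match as LITTLE as possible.

String: '<bbbca><end>'
Greedy '<.*>' starts at first '<' and extends to the LAST '>': '<bbbca><end>' (12 chars)
Lazy '<.*?>' starts at first '<' and stops at the FIRST '>': '<bbbca>' (7 chars)

7


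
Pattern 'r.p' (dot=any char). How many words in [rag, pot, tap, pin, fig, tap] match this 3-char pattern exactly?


Pattern 'r.p' means: starts with 'r', any single char, ends with 'p'.
Checking each word (must be exactly 3 chars):
  'rag' (len=3): no
  'pot' (len=3): no
  'tap' (len=3): no
  'pin' (len=3): no
  'fig' (len=3): no
  'tap' (len=3): no
Matching words: []
Total: 0

0


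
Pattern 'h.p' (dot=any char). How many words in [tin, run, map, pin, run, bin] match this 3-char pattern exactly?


Pattern 'h.p' means: starts with 'h', any single char, ends with 'p'.
Checking each word (must be exactly 3 chars):
  'tin' (len=3): no
  'run' (len=3): no
  'map' (len=3): no
  'pin' (len=3): no
  'run' (len=3): no
  'bin' (len=3): no
Matching words: []
Total: 0

0


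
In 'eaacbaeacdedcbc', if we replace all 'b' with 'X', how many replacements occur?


re.sub('b', 'X', text) replaces every occurrence of 'b' with 'X'.
Text: 'eaacbaeacdedcbc'
Scanning for 'b':
  pos 4: 'b' -> replacement #1
  pos 13: 'b' -> replacement #2
Total replacements: 2

2


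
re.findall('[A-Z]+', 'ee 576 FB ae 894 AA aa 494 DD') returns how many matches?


Pattern '[A-Z]+' finds one or more uppercase letters.
Text: 'ee 576 FB ae 894 AA aa 494 DD'
Scanning for matches:
  Match 1: 'FB'
  Match 2: 'AA'
  Match 3: 'DD'
Total matches: 3

3


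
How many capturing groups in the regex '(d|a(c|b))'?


To count capturing groups, count each '(' that starts a group.
Pattern: '(d|a(c|b))'
Walking through the pattern:
  Position 0: '(' -> group #1
  Position 4: '(' -> group #2
Total capturing groups: 2

2


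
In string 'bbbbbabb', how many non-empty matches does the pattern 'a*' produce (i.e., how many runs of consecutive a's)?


Pattern 'a*' matches zero or more a's. We want non-empty runs of consecutive a's.
String: 'bbbbbabb'
Walking through the string to find runs of a's:
  Run 1: positions 5-5 -> 'a'
Non-empty runs found: ['a']
Count: 1

1


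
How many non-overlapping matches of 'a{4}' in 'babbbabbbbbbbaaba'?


Pattern 'a{4}' matches exactly 4 consecutive a's (greedy, non-overlapping).
String: 'babbbabbbbbbbaaba'
Scanning for runs of a's:
  Run at pos 1: 'a' (length 1) -> 0 match(es)
  Run at pos 5: 'a' (length 1) -> 0 match(es)
  Run at pos 13: 'aa' (length 2) -> 0 match(es)
  Run at pos 16: 'a' (length 1) -> 0 match(es)
Matches found: []
Total: 0

0


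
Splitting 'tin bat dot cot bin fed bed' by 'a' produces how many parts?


Splitting by 'a' breaks the string at each occurrence of the separator.
Text: 'tin bat dot cot bin fed bed'
Parts after split:
  Part 1: 'tin b'
  Part 2: 't dot cot bin fed bed'
Total parts: 2

2


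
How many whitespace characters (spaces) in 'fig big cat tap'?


\s matches whitespace characters (spaces, tabs, etc.).
Text: 'fig big cat tap'
This text has 4 words separated by spaces.
Number of spaces = number of words - 1 = 4 - 1 = 3

3


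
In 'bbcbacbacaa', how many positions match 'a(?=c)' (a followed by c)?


Lookahead 'a(?=c)' matches 'a' only when followed by 'c'.
String: 'bbcbacbacaa'
Checking each position where char is 'a':
  pos 4: 'a' -> MATCH (next='c')
  pos 7: 'a' -> MATCH (next='c')
  pos 9: 'a' -> no (next='a')
Matching positions: [4, 7]
Count: 2

2


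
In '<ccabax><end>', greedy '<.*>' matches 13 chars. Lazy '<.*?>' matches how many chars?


Greedy '<.*>' tries to match as MUCH as possible.
Lazy '<.*?>' tries to match as LITTLE as possible.

String: '<ccabax><end>'
Greedy '<.*>' starts at first '<' and extends to the LAST '>': '<ccabax><end>' (13 chars)
Lazy '<.*?>' starts at first '<' and stops at the FIRST '>': '<ccabax>' (8 chars)

8


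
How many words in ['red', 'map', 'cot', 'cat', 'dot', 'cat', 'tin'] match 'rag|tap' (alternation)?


Alternation 'rag|tap' matches either 'rag' or 'tap'.
Checking each word:
  'red' -> no
  'map' -> no
  'cot' -> no
  'cat' -> no
  'dot' -> no
  'cat' -> no
  'tin' -> no
Matches: []
Count: 0

0


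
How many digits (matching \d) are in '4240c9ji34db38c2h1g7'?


\d matches any digit 0-9.
Scanning '4240c9ji34db38c2h1g7':
  pos 0: '4' -> DIGIT
  pos 1: '2' -> DIGIT
  pos 2: '4' -> DIGIT
  pos 3: '0' -> DIGIT
  pos 5: '9' -> DIGIT
  pos 8: '3' -> DIGIT
  pos 9: '4' -> DIGIT
  pos 12: '3' -> DIGIT
  pos 13: '8' -> DIGIT
  pos 15: '2' -> DIGIT
  pos 17: '1' -> DIGIT
  pos 19: '7' -> DIGIT
Digits found: ['4', '2', '4', '0', '9', '3', '4', '3', '8', '2', '1', '7']
Total: 12

12


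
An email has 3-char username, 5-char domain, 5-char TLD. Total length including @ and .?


An email address has format: username@domain.tld
Username length: 3
'@' character: 1
Domain length: 5
'.' character: 1
TLD length: 5
Total = 3 + 1 + 5 + 1 + 5 = 15

15


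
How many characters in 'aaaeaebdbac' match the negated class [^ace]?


Negated class [^ace] matches any char NOT in {a, c, e}
Scanning 'aaaeaebdbac':
  pos 0: 'a' -> no (excluded)
  pos 1: 'a' -> no (excluded)
  pos 2: 'a' -> no (excluded)
  pos 3: 'e' -> no (excluded)
  pos 4: 'a' -> no (excluded)
  pos 5: 'e' -> no (excluded)
  pos 6: 'b' -> MATCH
  pos 7: 'd' -> MATCH
  pos 8: 'b' -> MATCH
  pos 9: 'a' -> no (excluded)
  pos 10: 'c' -> no (excluded)
Total matches: 3

3


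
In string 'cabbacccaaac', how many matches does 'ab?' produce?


Pattern 'ab?' matches 'a' optionally followed by 'b'.
String: 'cabbacccaaac'
Scanning left to right for 'a' then checking next char:
  Match 1: 'ab' (a followed by b)
  Match 2: 'a' (a not followed by b)
  Match 3: 'a' (a not followed by b)
  Match 4: 'a' (a not followed by b)
  Match 5: 'a' (a not followed by b)
Total matches: 5

5


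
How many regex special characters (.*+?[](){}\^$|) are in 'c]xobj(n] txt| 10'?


Regex special characters are: . * + ? [ ] ( ) { } \ ^ $ |
Scanning 'c]xobj(n] txt| 10':
  pos 1: ']' -> SPECIAL
  pos 6: '(' -> SPECIAL
  pos 8: ']' -> SPECIAL
  pos 13: '|' -> SPECIAL
Special chars found: [']', '(', ']', '|']
Total: 4

4


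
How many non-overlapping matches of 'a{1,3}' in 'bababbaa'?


Pattern 'a{1,3}' matches between 1 and 3 consecutive a's (greedy).
String: 'bababbaa'
Finding runs of a's and applying greedy matching:
  Run at pos 1: 'a' (length 1)
  Run at pos 3: 'a' (length 1)
  Run at pos 6: 'aa' (length 2)
Matches: ['a', 'a', 'aa']
Count: 3

3
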